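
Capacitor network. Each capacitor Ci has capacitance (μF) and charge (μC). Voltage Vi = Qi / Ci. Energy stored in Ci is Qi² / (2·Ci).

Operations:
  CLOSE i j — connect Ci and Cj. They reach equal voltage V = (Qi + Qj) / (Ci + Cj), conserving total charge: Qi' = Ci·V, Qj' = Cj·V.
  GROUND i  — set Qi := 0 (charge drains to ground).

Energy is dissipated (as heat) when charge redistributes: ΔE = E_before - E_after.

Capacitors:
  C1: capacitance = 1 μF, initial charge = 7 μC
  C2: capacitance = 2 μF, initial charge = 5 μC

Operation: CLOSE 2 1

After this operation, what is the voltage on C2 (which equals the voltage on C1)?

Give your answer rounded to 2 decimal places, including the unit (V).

Initial: C1(1μF, Q=7μC, V=7.00V), C2(2μF, Q=5μC, V=2.50V)
Op 1: CLOSE 2-1: Q_total=12.00, C_total=3.00, V=4.00; Q2=8.00, Q1=4.00; dissipated=6.750

Answer: 4.00 V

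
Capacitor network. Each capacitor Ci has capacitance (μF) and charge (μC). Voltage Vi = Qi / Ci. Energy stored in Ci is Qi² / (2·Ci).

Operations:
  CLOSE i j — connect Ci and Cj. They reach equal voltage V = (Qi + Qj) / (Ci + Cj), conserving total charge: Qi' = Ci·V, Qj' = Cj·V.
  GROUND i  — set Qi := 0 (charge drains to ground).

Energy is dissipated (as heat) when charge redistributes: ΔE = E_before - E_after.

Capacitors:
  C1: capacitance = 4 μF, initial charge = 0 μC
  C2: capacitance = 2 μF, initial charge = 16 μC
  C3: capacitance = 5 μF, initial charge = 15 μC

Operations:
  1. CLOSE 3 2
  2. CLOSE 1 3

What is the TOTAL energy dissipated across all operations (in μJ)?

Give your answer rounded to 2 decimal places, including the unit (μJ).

Initial: C1(4μF, Q=0μC, V=0.00V), C2(2μF, Q=16μC, V=8.00V), C3(5μF, Q=15μC, V=3.00V)
Op 1: CLOSE 3-2: Q_total=31.00, C_total=7.00, V=4.43; Q3=22.14, Q2=8.86; dissipated=17.857
Op 2: CLOSE 1-3: Q_total=22.14, C_total=9.00, V=2.46; Q1=9.84, Q3=12.30; dissipated=21.791
Total dissipated: 39.649 μJ

Answer: 39.65 μJ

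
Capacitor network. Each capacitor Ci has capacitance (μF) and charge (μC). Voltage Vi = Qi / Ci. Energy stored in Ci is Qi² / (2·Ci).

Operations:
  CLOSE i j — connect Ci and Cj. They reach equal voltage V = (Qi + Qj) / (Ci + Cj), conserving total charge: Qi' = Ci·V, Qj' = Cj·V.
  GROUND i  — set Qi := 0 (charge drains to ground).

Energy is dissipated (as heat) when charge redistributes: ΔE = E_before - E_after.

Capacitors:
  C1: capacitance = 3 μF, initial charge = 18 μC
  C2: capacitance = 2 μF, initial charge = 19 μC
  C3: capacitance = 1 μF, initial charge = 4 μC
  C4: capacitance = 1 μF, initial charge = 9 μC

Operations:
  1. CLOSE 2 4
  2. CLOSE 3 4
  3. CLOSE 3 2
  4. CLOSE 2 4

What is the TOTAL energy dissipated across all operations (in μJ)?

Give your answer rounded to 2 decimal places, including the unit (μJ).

Initial: C1(3μF, Q=18μC, V=6.00V), C2(2μF, Q=19μC, V=9.50V), C3(1μF, Q=4μC, V=4.00V), C4(1μF, Q=9μC, V=9.00V)
Op 1: CLOSE 2-4: Q_total=28.00, C_total=3.00, V=9.33; Q2=18.67, Q4=9.33; dissipated=0.083
Op 2: CLOSE 3-4: Q_total=13.33, C_total=2.00, V=6.67; Q3=6.67, Q4=6.67; dissipated=7.111
Op 3: CLOSE 3-2: Q_total=25.33, C_total=3.00, V=8.44; Q3=8.44, Q2=16.89; dissipated=2.370
Op 4: CLOSE 2-4: Q_total=23.56, C_total=3.00, V=7.85; Q2=15.70, Q4=7.85; dissipated=1.053
Total dissipated: 10.618 μJ

Answer: 10.62 μJ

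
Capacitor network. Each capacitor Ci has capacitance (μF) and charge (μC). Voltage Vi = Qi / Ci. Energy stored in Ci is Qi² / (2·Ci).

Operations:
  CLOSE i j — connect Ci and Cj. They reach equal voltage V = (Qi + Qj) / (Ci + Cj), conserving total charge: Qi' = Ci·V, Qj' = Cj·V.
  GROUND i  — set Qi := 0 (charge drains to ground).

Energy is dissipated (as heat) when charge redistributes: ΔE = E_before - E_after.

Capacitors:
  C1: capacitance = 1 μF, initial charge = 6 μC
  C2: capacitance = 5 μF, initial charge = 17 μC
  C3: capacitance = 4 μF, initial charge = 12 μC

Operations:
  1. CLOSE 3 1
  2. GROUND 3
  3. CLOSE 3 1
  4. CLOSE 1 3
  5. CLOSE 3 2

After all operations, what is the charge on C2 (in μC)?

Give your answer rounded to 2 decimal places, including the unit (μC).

Initial: C1(1μF, Q=6μC, V=6.00V), C2(5μF, Q=17μC, V=3.40V), C3(4μF, Q=12μC, V=3.00V)
Op 1: CLOSE 3-1: Q_total=18.00, C_total=5.00, V=3.60; Q3=14.40, Q1=3.60; dissipated=3.600
Op 2: GROUND 3: Q3=0; energy lost=25.920
Op 3: CLOSE 3-1: Q_total=3.60, C_total=5.00, V=0.72; Q3=2.88, Q1=0.72; dissipated=5.184
Op 4: CLOSE 1-3: Q_total=3.60, C_total=5.00, V=0.72; Q1=0.72, Q3=2.88; dissipated=0.000
Op 5: CLOSE 3-2: Q_total=19.88, C_total=9.00, V=2.21; Q3=8.84, Q2=11.04; dissipated=7.980
Final charges: Q1=0.72, Q2=11.04, Q3=8.84

Answer: 11.04 μC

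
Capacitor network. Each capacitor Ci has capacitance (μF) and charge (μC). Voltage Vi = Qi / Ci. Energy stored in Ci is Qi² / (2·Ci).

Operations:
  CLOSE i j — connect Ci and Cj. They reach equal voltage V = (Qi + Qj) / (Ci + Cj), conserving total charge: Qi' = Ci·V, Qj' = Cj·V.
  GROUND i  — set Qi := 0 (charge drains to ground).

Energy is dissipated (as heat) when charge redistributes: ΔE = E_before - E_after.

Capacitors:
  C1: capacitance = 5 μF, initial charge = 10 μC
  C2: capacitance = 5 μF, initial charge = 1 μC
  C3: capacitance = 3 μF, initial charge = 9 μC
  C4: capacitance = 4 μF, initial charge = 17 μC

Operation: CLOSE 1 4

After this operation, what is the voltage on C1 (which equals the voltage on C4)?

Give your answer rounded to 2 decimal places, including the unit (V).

Answer: 3.00 V

Derivation:
Initial: C1(5μF, Q=10μC, V=2.00V), C2(5μF, Q=1μC, V=0.20V), C3(3μF, Q=9μC, V=3.00V), C4(4μF, Q=17μC, V=4.25V)
Op 1: CLOSE 1-4: Q_total=27.00, C_total=9.00, V=3.00; Q1=15.00, Q4=12.00; dissipated=5.625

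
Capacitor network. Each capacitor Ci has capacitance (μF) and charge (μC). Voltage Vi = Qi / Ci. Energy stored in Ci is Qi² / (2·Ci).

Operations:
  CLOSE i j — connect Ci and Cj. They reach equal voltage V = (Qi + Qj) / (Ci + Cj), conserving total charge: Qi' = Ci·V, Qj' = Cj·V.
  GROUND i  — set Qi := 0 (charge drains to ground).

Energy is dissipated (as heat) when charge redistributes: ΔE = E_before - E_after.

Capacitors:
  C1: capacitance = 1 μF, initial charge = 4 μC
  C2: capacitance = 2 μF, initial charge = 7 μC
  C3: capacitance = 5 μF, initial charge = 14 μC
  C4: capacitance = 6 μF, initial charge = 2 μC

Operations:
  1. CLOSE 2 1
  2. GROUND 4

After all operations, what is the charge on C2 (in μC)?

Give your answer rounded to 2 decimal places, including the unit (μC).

Answer: 7.33 μC

Derivation:
Initial: C1(1μF, Q=4μC, V=4.00V), C2(2μF, Q=7μC, V=3.50V), C3(5μF, Q=14μC, V=2.80V), C4(6μF, Q=2μC, V=0.33V)
Op 1: CLOSE 2-1: Q_total=11.00, C_total=3.00, V=3.67; Q2=7.33, Q1=3.67; dissipated=0.083
Op 2: GROUND 4: Q4=0; energy lost=0.333
Final charges: Q1=3.67, Q2=7.33, Q3=14.00, Q4=0.00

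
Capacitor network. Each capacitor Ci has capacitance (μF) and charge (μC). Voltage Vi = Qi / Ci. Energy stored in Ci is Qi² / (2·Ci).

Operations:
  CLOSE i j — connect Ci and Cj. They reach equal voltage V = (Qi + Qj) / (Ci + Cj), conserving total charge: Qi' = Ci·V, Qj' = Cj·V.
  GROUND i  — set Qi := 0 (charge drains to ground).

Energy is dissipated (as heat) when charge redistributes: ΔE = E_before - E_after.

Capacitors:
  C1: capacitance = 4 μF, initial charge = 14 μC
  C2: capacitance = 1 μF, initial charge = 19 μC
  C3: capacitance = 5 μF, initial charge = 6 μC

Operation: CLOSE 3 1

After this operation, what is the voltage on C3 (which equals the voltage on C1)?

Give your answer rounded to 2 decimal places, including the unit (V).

Answer: 2.22 V

Derivation:
Initial: C1(4μF, Q=14μC, V=3.50V), C2(1μF, Q=19μC, V=19.00V), C3(5μF, Q=6μC, V=1.20V)
Op 1: CLOSE 3-1: Q_total=20.00, C_total=9.00, V=2.22; Q3=11.11, Q1=8.89; dissipated=5.878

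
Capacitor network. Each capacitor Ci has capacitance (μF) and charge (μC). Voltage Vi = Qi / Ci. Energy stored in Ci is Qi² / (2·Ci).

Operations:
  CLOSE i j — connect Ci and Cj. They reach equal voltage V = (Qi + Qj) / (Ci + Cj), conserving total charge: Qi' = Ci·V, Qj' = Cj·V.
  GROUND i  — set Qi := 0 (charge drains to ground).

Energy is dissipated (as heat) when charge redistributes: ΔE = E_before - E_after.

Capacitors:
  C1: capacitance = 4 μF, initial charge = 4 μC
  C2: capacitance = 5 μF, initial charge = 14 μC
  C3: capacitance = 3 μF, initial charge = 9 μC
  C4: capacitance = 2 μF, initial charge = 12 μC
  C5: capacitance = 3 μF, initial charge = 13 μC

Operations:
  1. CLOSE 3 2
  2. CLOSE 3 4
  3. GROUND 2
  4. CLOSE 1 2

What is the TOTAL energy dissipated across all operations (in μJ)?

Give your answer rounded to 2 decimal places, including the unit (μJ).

Answer: 27.67 μJ

Derivation:
Initial: C1(4μF, Q=4μC, V=1.00V), C2(5μF, Q=14μC, V=2.80V), C3(3μF, Q=9μC, V=3.00V), C4(2μF, Q=12μC, V=6.00V), C5(3μF, Q=13μC, V=4.33V)
Op 1: CLOSE 3-2: Q_total=23.00, C_total=8.00, V=2.88; Q3=8.62, Q2=14.38; dissipated=0.037
Op 2: CLOSE 3-4: Q_total=20.62, C_total=5.00, V=4.12; Q3=12.38, Q4=8.25; dissipated=5.859
Op 3: GROUND 2: Q2=0; energy lost=20.664
Op 4: CLOSE 1-2: Q_total=4.00, C_total=9.00, V=0.44; Q1=1.78, Q2=2.22; dissipated=1.111
Total dissipated: 27.672 μJ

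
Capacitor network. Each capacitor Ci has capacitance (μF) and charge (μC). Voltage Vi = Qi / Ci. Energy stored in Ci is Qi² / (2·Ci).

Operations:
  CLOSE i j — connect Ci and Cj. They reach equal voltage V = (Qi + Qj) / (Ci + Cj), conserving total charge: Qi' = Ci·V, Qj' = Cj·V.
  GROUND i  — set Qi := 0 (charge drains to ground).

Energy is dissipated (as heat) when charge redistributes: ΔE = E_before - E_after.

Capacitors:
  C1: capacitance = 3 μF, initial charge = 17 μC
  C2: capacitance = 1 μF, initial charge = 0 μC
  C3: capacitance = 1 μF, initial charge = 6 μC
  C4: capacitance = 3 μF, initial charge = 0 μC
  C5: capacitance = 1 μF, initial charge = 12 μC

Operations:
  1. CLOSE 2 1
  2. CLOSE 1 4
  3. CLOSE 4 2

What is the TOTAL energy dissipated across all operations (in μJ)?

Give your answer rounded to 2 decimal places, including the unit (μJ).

Answer: 27.28 μJ

Derivation:
Initial: C1(3μF, Q=17μC, V=5.67V), C2(1μF, Q=0μC, V=0.00V), C3(1μF, Q=6μC, V=6.00V), C4(3μF, Q=0μC, V=0.00V), C5(1μF, Q=12μC, V=12.00V)
Op 1: CLOSE 2-1: Q_total=17.00, C_total=4.00, V=4.25; Q2=4.25, Q1=12.75; dissipated=12.042
Op 2: CLOSE 1-4: Q_total=12.75, C_total=6.00, V=2.12; Q1=6.38, Q4=6.38; dissipated=13.547
Op 3: CLOSE 4-2: Q_total=10.62, C_total=4.00, V=2.66; Q4=7.97, Q2=2.66; dissipated=1.693
Total dissipated: 27.282 μJ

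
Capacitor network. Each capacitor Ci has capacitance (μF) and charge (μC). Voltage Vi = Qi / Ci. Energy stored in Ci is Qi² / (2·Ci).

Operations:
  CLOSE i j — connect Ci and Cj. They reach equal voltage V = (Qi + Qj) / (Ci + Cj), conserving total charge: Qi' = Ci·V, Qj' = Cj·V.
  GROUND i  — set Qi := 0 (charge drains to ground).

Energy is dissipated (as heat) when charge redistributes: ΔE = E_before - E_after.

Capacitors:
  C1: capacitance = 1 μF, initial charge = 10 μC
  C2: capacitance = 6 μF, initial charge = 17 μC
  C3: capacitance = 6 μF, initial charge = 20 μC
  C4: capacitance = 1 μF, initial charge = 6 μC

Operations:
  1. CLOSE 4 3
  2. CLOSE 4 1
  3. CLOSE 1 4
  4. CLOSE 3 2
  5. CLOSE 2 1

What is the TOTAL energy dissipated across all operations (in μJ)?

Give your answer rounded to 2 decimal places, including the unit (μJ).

Answer: 19.59 μJ

Derivation:
Initial: C1(1μF, Q=10μC, V=10.00V), C2(6μF, Q=17μC, V=2.83V), C3(6μF, Q=20μC, V=3.33V), C4(1μF, Q=6μC, V=6.00V)
Op 1: CLOSE 4-3: Q_total=26.00, C_total=7.00, V=3.71; Q4=3.71, Q3=22.29; dissipated=3.048
Op 2: CLOSE 4-1: Q_total=13.71, C_total=2.00, V=6.86; Q4=6.86, Q1=6.86; dissipated=9.878
Op 3: CLOSE 1-4: Q_total=13.71, C_total=2.00, V=6.86; Q1=6.86, Q4=6.86; dissipated=0.000
Op 4: CLOSE 3-2: Q_total=39.29, C_total=12.00, V=3.27; Q3=19.64, Q2=19.64; dissipated=1.164
Op 5: CLOSE 2-1: Q_total=26.50, C_total=7.00, V=3.79; Q2=22.71, Q1=3.79; dissipated=5.503
Total dissipated: 19.592 μJ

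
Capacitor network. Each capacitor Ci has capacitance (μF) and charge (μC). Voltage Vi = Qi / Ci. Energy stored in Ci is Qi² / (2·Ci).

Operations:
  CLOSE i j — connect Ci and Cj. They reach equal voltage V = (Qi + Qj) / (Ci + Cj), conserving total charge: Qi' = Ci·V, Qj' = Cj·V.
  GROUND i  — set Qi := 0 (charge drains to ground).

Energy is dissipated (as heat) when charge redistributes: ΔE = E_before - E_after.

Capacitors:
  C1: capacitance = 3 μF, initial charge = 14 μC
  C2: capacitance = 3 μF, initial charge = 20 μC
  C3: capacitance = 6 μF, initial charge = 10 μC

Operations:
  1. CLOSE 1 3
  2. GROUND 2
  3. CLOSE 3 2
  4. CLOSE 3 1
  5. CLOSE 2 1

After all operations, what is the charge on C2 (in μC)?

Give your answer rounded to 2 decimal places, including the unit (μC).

Initial: C1(3μF, Q=14μC, V=4.67V), C2(3μF, Q=20μC, V=6.67V), C3(6μF, Q=10μC, V=1.67V)
Op 1: CLOSE 1-3: Q_total=24.00, C_total=9.00, V=2.67; Q1=8.00, Q3=16.00; dissipated=9.000
Op 2: GROUND 2: Q2=0; energy lost=66.667
Op 3: CLOSE 3-2: Q_total=16.00, C_total=9.00, V=1.78; Q3=10.67, Q2=5.33; dissipated=7.111
Op 4: CLOSE 3-1: Q_total=18.67, C_total=9.00, V=2.07; Q3=12.44, Q1=6.22; dissipated=0.790
Op 5: CLOSE 2-1: Q_total=11.56, C_total=6.00, V=1.93; Q2=5.78, Q1=5.78; dissipated=0.066
Final charges: Q1=5.78, Q2=5.78, Q3=12.44

Answer: 5.78 μC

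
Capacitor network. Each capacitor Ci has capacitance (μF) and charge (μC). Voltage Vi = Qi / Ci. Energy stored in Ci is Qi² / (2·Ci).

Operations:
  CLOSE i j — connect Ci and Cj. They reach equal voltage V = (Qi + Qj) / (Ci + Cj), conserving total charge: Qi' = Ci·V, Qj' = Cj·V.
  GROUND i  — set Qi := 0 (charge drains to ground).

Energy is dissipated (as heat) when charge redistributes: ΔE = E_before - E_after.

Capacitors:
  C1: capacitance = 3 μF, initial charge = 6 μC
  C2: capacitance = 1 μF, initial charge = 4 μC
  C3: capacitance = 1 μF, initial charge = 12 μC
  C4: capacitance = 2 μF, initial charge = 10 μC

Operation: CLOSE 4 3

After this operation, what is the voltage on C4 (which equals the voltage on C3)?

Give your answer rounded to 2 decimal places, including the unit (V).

Initial: C1(3μF, Q=6μC, V=2.00V), C2(1μF, Q=4μC, V=4.00V), C3(1μF, Q=12μC, V=12.00V), C4(2μF, Q=10μC, V=5.00V)
Op 1: CLOSE 4-3: Q_total=22.00, C_total=3.00, V=7.33; Q4=14.67, Q3=7.33; dissipated=16.333

Answer: 7.33 V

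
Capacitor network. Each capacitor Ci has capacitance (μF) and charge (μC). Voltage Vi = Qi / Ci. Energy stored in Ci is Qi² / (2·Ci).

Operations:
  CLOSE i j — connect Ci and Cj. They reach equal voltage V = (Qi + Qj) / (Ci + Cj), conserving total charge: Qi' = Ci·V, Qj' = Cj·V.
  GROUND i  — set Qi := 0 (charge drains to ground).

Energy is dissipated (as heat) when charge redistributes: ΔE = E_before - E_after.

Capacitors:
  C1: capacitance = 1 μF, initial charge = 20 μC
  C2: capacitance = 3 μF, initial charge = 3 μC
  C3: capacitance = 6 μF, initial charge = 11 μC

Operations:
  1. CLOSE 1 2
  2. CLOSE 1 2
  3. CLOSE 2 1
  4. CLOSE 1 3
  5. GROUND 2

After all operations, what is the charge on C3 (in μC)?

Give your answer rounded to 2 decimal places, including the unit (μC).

Answer: 14.36 μC

Derivation:
Initial: C1(1μF, Q=20μC, V=20.00V), C2(3μF, Q=3μC, V=1.00V), C3(6μF, Q=11μC, V=1.83V)
Op 1: CLOSE 1-2: Q_total=23.00, C_total=4.00, V=5.75; Q1=5.75, Q2=17.25; dissipated=135.375
Op 2: CLOSE 1-2: Q_total=23.00, C_total=4.00, V=5.75; Q1=5.75, Q2=17.25; dissipated=0.000
Op 3: CLOSE 2-1: Q_total=23.00, C_total=4.00, V=5.75; Q2=17.25, Q1=5.75; dissipated=0.000
Op 4: CLOSE 1-3: Q_total=16.75, C_total=7.00, V=2.39; Q1=2.39, Q3=14.36; dissipated=6.574
Op 5: GROUND 2: Q2=0; energy lost=49.594
Final charges: Q1=2.39, Q2=0.00, Q3=14.36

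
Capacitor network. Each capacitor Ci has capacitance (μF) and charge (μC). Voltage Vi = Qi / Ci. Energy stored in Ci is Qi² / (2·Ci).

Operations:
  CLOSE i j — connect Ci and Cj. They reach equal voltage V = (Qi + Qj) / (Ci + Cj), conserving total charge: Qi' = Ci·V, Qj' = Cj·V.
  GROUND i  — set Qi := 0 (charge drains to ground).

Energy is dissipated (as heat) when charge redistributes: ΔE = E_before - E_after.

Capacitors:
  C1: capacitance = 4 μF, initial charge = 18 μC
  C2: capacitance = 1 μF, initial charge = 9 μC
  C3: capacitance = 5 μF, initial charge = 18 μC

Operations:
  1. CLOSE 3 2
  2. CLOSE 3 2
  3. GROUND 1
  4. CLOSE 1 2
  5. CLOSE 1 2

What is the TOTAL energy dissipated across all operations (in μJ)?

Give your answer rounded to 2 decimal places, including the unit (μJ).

Answer: 60.75 μJ

Derivation:
Initial: C1(4μF, Q=18μC, V=4.50V), C2(1μF, Q=9μC, V=9.00V), C3(5μF, Q=18μC, V=3.60V)
Op 1: CLOSE 3-2: Q_total=27.00, C_total=6.00, V=4.50; Q3=22.50, Q2=4.50; dissipated=12.150
Op 2: CLOSE 3-2: Q_total=27.00, C_total=6.00, V=4.50; Q3=22.50, Q2=4.50; dissipated=0.000
Op 3: GROUND 1: Q1=0; energy lost=40.500
Op 4: CLOSE 1-2: Q_total=4.50, C_total=5.00, V=0.90; Q1=3.60, Q2=0.90; dissipated=8.100
Op 5: CLOSE 1-2: Q_total=4.50, C_total=5.00, V=0.90; Q1=3.60, Q2=0.90; dissipated=0.000
Total dissipated: 60.750 μJ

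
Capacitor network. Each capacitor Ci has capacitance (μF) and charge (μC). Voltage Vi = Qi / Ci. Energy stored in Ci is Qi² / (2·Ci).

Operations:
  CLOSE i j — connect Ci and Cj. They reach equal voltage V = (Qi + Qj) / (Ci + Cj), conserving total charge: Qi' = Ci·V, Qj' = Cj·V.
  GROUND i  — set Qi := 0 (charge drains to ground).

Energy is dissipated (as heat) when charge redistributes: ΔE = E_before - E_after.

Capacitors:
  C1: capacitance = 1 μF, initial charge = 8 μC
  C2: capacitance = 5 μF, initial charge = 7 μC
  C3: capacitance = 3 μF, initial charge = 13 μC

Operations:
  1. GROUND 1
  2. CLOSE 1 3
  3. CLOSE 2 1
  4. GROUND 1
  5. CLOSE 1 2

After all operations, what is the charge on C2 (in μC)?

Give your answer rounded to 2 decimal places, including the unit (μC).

Answer: 7.12 μC

Derivation:
Initial: C1(1μF, Q=8μC, V=8.00V), C2(5μF, Q=7μC, V=1.40V), C3(3μF, Q=13μC, V=4.33V)
Op 1: GROUND 1: Q1=0; energy lost=32.000
Op 2: CLOSE 1-3: Q_total=13.00, C_total=4.00, V=3.25; Q1=3.25, Q3=9.75; dissipated=7.042
Op 3: CLOSE 2-1: Q_total=10.25, C_total=6.00, V=1.71; Q2=8.54, Q1=1.71; dissipated=1.426
Op 4: GROUND 1: Q1=0; energy lost=1.459
Op 5: CLOSE 1-2: Q_total=8.54, C_total=6.00, V=1.42; Q1=1.42, Q2=7.12; dissipated=1.216
Final charges: Q1=1.42, Q2=7.12, Q3=9.75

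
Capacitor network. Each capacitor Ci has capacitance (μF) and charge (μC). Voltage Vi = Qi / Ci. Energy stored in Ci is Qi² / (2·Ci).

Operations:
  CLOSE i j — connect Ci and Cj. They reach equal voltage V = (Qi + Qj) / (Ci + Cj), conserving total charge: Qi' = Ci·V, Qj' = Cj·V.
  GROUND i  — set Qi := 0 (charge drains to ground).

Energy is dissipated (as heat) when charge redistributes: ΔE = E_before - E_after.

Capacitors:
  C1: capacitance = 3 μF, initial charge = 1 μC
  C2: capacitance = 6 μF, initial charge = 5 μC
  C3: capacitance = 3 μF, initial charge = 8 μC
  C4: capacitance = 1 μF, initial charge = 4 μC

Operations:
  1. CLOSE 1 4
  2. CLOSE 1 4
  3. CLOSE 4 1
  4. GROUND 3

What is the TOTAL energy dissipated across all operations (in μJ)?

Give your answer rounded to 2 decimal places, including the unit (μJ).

Answer: 15.71 μJ

Derivation:
Initial: C1(3μF, Q=1μC, V=0.33V), C2(6μF, Q=5μC, V=0.83V), C3(3μF, Q=8μC, V=2.67V), C4(1μF, Q=4μC, V=4.00V)
Op 1: CLOSE 1-4: Q_total=5.00, C_total=4.00, V=1.25; Q1=3.75, Q4=1.25; dissipated=5.042
Op 2: CLOSE 1-4: Q_total=5.00, C_total=4.00, V=1.25; Q1=3.75, Q4=1.25; dissipated=0.000
Op 3: CLOSE 4-1: Q_total=5.00, C_total=4.00, V=1.25; Q4=1.25, Q1=3.75; dissipated=0.000
Op 4: GROUND 3: Q3=0; energy lost=10.667
Total dissipated: 15.708 μJ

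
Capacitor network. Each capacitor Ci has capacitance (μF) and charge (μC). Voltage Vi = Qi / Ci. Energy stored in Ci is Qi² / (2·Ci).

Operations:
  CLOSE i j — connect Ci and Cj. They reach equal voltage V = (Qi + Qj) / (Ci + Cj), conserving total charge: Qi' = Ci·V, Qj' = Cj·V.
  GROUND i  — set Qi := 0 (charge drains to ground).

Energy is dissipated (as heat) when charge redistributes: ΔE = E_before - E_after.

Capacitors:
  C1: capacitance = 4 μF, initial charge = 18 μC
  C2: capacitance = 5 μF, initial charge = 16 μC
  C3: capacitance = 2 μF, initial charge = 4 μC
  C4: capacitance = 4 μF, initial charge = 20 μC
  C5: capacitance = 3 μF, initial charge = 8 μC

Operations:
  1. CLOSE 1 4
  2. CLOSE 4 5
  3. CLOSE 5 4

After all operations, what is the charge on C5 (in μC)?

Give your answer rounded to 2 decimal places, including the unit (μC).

Initial: C1(4μF, Q=18μC, V=4.50V), C2(5μF, Q=16μC, V=3.20V), C3(2μF, Q=4μC, V=2.00V), C4(4μF, Q=20μC, V=5.00V), C5(3μF, Q=8μC, V=2.67V)
Op 1: CLOSE 1-4: Q_total=38.00, C_total=8.00, V=4.75; Q1=19.00, Q4=19.00; dissipated=0.250
Op 2: CLOSE 4-5: Q_total=27.00, C_total=7.00, V=3.86; Q4=15.43, Q5=11.57; dissipated=3.720
Op 3: CLOSE 5-4: Q_total=27.00, C_total=7.00, V=3.86; Q5=11.57, Q4=15.43; dissipated=0.000
Final charges: Q1=19.00, Q2=16.00, Q3=4.00, Q4=15.43, Q5=11.57

Answer: 11.57 μC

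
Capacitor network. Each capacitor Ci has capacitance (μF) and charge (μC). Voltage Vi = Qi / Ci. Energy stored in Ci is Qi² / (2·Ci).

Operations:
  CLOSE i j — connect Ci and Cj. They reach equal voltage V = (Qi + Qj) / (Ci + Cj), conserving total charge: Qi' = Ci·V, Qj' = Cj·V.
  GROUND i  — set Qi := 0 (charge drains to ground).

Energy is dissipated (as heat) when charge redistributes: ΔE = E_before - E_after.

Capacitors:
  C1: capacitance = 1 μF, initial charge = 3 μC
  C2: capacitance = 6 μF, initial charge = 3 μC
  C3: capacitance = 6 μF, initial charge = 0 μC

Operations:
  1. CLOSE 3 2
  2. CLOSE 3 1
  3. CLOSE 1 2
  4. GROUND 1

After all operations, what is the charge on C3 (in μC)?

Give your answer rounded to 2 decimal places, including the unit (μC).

Initial: C1(1μF, Q=3μC, V=3.00V), C2(6μF, Q=3μC, V=0.50V), C3(6μF, Q=0μC, V=0.00V)
Op 1: CLOSE 3-2: Q_total=3.00, C_total=12.00, V=0.25; Q3=1.50, Q2=1.50; dissipated=0.375
Op 2: CLOSE 3-1: Q_total=4.50, C_total=7.00, V=0.64; Q3=3.86, Q1=0.64; dissipated=3.241
Op 3: CLOSE 1-2: Q_total=2.14, C_total=7.00, V=0.31; Q1=0.31, Q2=1.84; dissipated=0.066
Op 4: GROUND 1: Q1=0; energy lost=0.047
Final charges: Q1=0.00, Q2=1.84, Q3=3.86

Answer: 3.86 μC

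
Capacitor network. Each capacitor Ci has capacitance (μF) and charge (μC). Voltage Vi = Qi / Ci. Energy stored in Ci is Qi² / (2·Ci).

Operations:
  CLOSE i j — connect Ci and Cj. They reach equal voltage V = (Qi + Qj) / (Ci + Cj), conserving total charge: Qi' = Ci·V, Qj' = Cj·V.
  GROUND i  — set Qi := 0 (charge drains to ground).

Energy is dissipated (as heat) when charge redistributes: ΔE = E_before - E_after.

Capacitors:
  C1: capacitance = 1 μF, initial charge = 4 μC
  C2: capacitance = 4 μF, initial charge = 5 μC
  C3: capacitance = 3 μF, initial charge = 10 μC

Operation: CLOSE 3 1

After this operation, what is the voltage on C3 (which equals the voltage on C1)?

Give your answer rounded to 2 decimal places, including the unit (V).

Initial: C1(1μF, Q=4μC, V=4.00V), C2(4μF, Q=5μC, V=1.25V), C3(3μF, Q=10μC, V=3.33V)
Op 1: CLOSE 3-1: Q_total=14.00, C_total=4.00, V=3.50; Q3=10.50, Q1=3.50; dissipated=0.167

Answer: 3.50 V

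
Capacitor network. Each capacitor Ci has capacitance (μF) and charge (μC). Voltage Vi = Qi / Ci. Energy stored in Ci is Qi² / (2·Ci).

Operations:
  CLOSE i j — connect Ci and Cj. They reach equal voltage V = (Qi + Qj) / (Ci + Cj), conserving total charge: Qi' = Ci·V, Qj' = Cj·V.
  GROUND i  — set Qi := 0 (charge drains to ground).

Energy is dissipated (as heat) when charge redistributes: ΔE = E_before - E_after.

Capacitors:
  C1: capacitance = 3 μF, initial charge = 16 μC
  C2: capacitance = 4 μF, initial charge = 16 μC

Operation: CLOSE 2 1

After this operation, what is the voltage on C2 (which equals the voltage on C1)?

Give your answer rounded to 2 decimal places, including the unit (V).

Answer: 4.57 V

Derivation:
Initial: C1(3μF, Q=16μC, V=5.33V), C2(4μF, Q=16μC, V=4.00V)
Op 1: CLOSE 2-1: Q_total=32.00, C_total=7.00, V=4.57; Q2=18.29, Q1=13.71; dissipated=1.524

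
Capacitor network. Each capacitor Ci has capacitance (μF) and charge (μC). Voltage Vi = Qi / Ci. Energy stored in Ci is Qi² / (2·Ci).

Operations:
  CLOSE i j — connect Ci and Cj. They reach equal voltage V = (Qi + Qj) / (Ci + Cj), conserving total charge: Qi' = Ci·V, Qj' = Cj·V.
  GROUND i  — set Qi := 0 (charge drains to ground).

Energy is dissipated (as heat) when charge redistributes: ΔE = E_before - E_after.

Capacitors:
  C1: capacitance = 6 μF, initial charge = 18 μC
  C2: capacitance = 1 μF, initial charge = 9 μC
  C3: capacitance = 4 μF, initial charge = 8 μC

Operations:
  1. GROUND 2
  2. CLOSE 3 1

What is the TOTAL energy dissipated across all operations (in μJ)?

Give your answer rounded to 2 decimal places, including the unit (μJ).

Answer: 41.70 μJ

Derivation:
Initial: C1(6μF, Q=18μC, V=3.00V), C2(1μF, Q=9μC, V=9.00V), C3(4μF, Q=8μC, V=2.00V)
Op 1: GROUND 2: Q2=0; energy lost=40.500
Op 2: CLOSE 3-1: Q_total=26.00, C_total=10.00, V=2.60; Q3=10.40, Q1=15.60; dissipated=1.200
Total dissipated: 41.700 μJ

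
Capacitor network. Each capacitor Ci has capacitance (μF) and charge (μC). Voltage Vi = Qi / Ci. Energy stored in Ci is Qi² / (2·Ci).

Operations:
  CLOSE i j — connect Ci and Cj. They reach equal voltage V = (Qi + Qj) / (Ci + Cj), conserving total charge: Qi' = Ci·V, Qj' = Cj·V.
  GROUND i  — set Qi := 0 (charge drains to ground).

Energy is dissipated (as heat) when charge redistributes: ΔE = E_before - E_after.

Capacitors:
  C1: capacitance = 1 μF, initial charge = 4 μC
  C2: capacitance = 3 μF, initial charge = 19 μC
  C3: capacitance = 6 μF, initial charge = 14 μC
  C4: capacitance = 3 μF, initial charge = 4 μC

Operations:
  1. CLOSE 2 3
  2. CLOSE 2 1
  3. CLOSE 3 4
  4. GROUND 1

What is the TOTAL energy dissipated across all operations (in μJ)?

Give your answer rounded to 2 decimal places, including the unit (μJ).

Answer: 28.52 μJ

Derivation:
Initial: C1(1μF, Q=4μC, V=4.00V), C2(3μF, Q=19μC, V=6.33V), C3(6μF, Q=14μC, V=2.33V), C4(3μF, Q=4μC, V=1.33V)
Op 1: CLOSE 2-3: Q_total=33.00, C_total=9.00, V=3.67; Q2=11.00, Q3=22.00; dissipated=16.000
Op 2: CLOSE 2-1: Q_total=15.00, C_total=4.00, V=3.75; Q2=11.25, Q1=3.75; dissipated=0.042
Op 3: CLOSE 3-4: Q_total=26.00, C_total=9.00, V=2.89; Q3=17.33, Q4=8.67; dissipated=5.444
Op 4: GROUND 1: Q1=0; energy lost=7.031
Total dissipated: 28.517 μJ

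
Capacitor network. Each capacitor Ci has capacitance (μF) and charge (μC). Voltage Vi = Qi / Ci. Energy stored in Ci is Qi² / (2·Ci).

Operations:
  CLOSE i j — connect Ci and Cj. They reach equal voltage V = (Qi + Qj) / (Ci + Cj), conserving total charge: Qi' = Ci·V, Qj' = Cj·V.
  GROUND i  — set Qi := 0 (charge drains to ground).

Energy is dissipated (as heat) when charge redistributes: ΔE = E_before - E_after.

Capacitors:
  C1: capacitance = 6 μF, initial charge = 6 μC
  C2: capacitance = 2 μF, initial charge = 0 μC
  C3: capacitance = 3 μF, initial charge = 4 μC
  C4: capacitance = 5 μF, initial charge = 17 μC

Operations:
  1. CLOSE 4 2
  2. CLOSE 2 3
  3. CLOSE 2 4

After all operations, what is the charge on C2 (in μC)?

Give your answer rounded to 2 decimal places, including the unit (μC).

Initial: C1(6μF, Q=6μC, V=1.00V), C2(2μF, Q=0μC, V=0.00V), C3(3μF, Q=4μC, V=1.33V), C4(5μF, Q=17μC, V=3.40V)
Op 1: CLOSE 4-2: Q_total=17.00, C_total=7.00, V=2.43; Q4=12.14, Q2=4.86; dissipated=8.257
Op 2: CLOSE 2-3: Q_total=8.86, C_total=5.00, V=1.77; Q2=3.54, Q3=5.31; dissipated=0.720
Op 3: CLOSE 2-4: Q_total=15.69, C_total=7.00, V=2.24; Q2=4.48, Q4=11.20; dissipated=0.308
Final charges: Q1=6.00, Q2=4.48, Q3=5.31, Q4=11.20

Answer: 4.48 μC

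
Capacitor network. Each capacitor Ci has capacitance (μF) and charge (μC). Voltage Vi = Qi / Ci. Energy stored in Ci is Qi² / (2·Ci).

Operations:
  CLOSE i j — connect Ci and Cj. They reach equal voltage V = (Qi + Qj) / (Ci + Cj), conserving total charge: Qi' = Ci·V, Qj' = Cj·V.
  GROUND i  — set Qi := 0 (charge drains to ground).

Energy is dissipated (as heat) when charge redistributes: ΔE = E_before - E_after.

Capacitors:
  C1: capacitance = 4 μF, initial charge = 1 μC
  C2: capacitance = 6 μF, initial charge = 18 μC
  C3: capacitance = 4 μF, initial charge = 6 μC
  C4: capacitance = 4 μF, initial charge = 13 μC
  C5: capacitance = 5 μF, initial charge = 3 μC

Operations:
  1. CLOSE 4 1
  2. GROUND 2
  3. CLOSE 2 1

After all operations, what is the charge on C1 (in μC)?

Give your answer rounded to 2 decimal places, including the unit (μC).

Answer: 2.80 μC

Derivation:
Initial: C1(4μF, Q=1μC, V=0.25V), C2(6μF, Q=18μC, V=3.00V), C3(4μF, Q=6μC, V=1.50V), C4(4μF, Q=13μC, V=3.25V), C5(5μF, Q=3μC, V=0.60V)
Op 1: CLOSE 4-1: Q_total=14.00, C_total=8.00, V=1.75; Q4=7.00, Q1=7.00; dissipated=9.000
Op 2: GROUND 2: Q2=0; energy lost=27.000
Op 3: CLOSE 2-1: Q_total=7.00, C_total=10.00, V=0.70; Q2=4.20, Q1=2.80; dissipated=3.675
Final charges: Q1=2.80, Q2=4.20, Q3=6.00, Q4=7.00, Q5=3.00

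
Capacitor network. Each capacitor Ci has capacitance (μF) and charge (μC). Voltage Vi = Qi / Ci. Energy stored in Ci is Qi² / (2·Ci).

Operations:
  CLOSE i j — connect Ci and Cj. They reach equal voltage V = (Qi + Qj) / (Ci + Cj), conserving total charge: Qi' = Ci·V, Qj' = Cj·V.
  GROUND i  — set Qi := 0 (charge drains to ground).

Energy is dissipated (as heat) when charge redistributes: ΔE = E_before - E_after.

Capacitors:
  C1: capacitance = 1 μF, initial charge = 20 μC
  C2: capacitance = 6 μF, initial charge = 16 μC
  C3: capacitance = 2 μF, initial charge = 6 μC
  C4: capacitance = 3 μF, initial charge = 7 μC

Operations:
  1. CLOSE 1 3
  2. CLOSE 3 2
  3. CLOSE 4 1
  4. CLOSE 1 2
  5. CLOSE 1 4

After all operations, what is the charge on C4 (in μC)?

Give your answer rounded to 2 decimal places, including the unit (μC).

Initial: C1(1μF, Q=20μC, V=20.00V), C2(6μF, Q=16μC, V=2.67V), C3(2μF, Q=6μC, V=3.00V), C4(3μF, Q=7μC, V=2.33V)
Op 1: CLOSE 1-3: Q_total=26.00, C_total=3.00, V=8.67; Q1=8.67, Q3=17.33; dissipated=96.333
Op 2: CLOSE 3-2: Q_total=33.33, C_total=8.00, V=4.17; Q3=8.33, Q2=25.00; dissipated=27.000
Op 3: CLOSE 4-1: Q_total=15.67, C_total=4.00, V=3.92; Q4=11.75, Q1=3.92; dissipated=15.042
Op 4: CLOSE 1-2: Q_total=28.92, C_total=7.00, V=4.13; Q1=4.13, Q2=24.79; dissipated=0.027
Op 5: CLOSE 1-4: Q_total=15.88, C_total=4.00, V=3.97; Q1=3.97, Q4=11.91; dissipated=0.017
Final charges: Q1=3.97, Q2=24.79, Q3=8.33, Q4=11.91

Answer: 11.91 μC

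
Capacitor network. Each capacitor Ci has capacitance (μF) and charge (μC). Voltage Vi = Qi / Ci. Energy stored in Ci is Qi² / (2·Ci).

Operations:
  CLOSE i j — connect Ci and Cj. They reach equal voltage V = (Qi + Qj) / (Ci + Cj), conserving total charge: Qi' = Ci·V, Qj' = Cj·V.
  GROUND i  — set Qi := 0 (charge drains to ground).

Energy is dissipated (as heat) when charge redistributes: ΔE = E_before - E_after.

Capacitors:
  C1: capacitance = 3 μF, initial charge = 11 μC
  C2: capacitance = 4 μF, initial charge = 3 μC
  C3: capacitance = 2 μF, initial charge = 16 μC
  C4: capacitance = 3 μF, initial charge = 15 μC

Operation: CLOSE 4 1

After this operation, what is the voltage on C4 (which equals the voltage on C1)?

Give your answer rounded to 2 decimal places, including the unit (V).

Initial: C1(3μF, Q=11μC, V=3.67V), C2(4μF, Q=3μC, V=0.75V), C3(2μF, Q=16μC, V=8.00V), C4(3μF, Q=15μC, V=5.00V)
Op 1: CLOSE 4-1: Q_total=26.00, C_total=6.00, V=4.33; Q4=13.00, Q1=13.00; dissipated=1.333

Answer: 4.33 V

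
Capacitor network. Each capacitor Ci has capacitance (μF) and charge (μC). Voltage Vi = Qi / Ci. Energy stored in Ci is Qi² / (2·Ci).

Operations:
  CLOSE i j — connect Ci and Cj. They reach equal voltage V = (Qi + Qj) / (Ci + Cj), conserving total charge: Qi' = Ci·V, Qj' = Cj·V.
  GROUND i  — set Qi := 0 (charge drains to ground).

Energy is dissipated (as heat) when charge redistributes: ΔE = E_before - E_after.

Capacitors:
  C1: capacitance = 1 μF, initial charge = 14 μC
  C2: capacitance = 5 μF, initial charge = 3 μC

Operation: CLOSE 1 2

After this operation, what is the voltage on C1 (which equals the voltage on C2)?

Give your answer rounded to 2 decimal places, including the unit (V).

Initial: C1(1μF, Q=14μC, V=14.00V), C2(5μF, Q=3μC, V=0.60V)
Op 1: CLOSE 1-2: Q_total=17.00, C_total=6.00, V=2.83; Q1=2.83, Q2=14.17; dissipated=74.817

Answer: 2.83 V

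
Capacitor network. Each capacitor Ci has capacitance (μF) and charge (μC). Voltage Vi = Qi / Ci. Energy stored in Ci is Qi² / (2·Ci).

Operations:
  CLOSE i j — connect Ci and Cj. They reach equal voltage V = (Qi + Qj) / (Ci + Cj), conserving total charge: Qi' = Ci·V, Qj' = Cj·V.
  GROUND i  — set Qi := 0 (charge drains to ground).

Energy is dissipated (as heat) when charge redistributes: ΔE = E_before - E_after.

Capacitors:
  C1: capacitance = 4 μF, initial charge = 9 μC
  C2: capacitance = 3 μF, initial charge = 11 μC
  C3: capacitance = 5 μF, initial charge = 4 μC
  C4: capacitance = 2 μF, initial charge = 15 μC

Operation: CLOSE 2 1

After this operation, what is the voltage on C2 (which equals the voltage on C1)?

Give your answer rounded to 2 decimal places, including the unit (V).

Initial: C1(4μF, Q=9μC, V=2.25V), C2(3μF, Q=11μC, V=3.67V), C3(5μF, Q=4μC, V=0.80V), C4(2μF, Q=15μC, V=7.50V)
Op 1: CLOSE 2-1: Q_total=20.00, C_total=7.00, V=2.86; Q2=8.57, Q1=11.43; dissipated=1.720

Answer: 2.86 V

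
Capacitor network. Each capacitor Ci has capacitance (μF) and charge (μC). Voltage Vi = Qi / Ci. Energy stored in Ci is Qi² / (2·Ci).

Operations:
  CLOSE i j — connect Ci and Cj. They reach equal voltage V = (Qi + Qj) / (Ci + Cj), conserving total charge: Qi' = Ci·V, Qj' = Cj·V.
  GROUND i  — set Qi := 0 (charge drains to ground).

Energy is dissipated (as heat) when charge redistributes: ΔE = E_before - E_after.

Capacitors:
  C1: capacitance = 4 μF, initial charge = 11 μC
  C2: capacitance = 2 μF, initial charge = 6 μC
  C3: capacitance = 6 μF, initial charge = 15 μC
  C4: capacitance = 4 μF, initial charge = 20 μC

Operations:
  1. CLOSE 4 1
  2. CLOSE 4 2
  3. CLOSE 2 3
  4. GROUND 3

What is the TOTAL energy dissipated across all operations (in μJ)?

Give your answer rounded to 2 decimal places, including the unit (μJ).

Answer: 29.49 μJ

Derivation:
Initial: C1(4μF, Q=11μC, V=2.75V), C2(2μF, Q=6μC, V=3.00V), C3(6μF, Q=15μC, V=2.50V), C4(4μF, Q=20μC, V=5.00V)
Op 1: CLOSE 4-1: Q_total=31.00, C_total=8.00, V=3.88; Q4=15.50, Q1=15.50; dissipated=5.062
Op 2: CLOSE 4-2: Q_total=21.50, C_total=6.00, V=3.58; Q4=14.33, Q2=7.17; dissipated=0.510
Op 3: CLOSE 2-3: Q_total=22.17, C_total=8.00, V=2.77; Q2=5.54, Q3=16.62; dissipated=0.880
Op 4: GROUND 3: Q3=0; energy lost=23.033
Total dissipated: 29.486 μJ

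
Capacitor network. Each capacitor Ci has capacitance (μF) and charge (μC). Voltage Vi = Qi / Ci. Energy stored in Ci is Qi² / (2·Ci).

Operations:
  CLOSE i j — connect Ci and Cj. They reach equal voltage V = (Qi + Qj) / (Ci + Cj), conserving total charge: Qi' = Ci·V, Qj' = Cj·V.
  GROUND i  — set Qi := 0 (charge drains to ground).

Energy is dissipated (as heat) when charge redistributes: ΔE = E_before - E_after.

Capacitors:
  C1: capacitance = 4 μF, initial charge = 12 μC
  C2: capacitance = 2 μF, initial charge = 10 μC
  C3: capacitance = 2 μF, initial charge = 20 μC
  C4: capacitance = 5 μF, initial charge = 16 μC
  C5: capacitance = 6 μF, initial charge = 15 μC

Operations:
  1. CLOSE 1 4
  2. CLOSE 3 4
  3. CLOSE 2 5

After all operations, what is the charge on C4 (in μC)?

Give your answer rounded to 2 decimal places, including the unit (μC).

Initial: C1(4μF, Q=12μC, V=3.00V), C2(2μF, Q=10μC, V=5.00V), C3(2μF, Q=20μC, V=10.00V), C4(5μF, Q=16μC, V=3.20V), C5(6μF, Q=15μC, V=2.50V)
Op 1: CLOSE 1-4: Q_total=28.00, C_total=9.00, V=3.11; Q1=12.44, Q4=15.56; dissipated=0.044
Op 2: CLOSE 3-4: Q_total=35.56, C_total=7.00, V=5.08; Q3=10.16, Q4=25.40; dissipated=33.898
Op 3: CLOSE 2-5: Q_total=25.00, C_total=8.00, V=3.12; Q2=6.25, Q5=18.75; dissipated=4.688
Final charges: Q1=12.44, Q2=6.25, Q3=10.16, Q4=25.40, Q5=18.75

Answer: 25.40 μC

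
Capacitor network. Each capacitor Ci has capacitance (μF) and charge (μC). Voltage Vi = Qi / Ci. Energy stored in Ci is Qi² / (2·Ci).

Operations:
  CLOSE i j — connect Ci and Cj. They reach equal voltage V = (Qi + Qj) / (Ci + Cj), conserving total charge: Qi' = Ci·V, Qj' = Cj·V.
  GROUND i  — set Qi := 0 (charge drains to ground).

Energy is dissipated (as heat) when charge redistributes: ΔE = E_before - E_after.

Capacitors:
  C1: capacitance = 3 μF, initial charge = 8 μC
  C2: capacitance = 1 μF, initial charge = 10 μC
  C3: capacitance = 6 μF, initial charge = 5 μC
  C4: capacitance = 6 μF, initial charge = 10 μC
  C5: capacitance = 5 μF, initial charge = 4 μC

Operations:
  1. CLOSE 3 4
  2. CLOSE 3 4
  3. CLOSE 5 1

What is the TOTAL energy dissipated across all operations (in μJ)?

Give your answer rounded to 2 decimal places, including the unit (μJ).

Answer: 4.31 μJ

Derivation:
Initial: C1(3μF, Q=8μC, V=2.67V), C2(1μF, Q=10μC, V=10.00V), C3(6μF, Q=5μC, V=0.83V), C4(6μF, Q=10μC, V=1.67V), C5(5μF, Q=4μC, V=0.80V)
Op 1: CLOSE 3-4: Q_total=15.00, C_total=12.00, V=1.25; Q3=7.50, Q4=7.50; dissipated=1.042
Op 2: CLOSE 3-4: Q_total=15.00, C_total=12.00, V=1.25; Q3=7.50, Q4=7.50; dissipated=0.000
Op 3: CLOSE 5-1: Q_total=12.00, C_total=8.00, V=1.50; Q5=7.50, Q1=4.50; dissipated=3.267
Total dissipated: 4.308 μJ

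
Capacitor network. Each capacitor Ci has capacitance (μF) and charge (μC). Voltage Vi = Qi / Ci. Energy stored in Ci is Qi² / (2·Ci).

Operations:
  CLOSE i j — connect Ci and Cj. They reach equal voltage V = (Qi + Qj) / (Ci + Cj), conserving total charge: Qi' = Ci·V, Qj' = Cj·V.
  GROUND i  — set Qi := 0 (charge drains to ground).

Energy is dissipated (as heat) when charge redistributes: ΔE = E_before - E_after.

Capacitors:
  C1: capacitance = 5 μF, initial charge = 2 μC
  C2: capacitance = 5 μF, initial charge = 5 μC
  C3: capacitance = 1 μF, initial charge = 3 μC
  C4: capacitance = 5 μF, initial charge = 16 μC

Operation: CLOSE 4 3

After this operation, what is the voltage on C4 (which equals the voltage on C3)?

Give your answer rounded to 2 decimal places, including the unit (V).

Answer: 3.17 V

Derivation:
Initial: C1(5μF, Q=2μC, V=0.40V), C2(5μF, Q=5μC, V=1.00V), C3(1μF, Q=3μC, V=3.00V), C4(5μF, Q=16μC, V=3.20V)
Op 1: CLOSE 4-3: Q_total=19.00, C_total=6.00, V=3.17; Q4=15.83, Q3=3.17; dissipated=0.017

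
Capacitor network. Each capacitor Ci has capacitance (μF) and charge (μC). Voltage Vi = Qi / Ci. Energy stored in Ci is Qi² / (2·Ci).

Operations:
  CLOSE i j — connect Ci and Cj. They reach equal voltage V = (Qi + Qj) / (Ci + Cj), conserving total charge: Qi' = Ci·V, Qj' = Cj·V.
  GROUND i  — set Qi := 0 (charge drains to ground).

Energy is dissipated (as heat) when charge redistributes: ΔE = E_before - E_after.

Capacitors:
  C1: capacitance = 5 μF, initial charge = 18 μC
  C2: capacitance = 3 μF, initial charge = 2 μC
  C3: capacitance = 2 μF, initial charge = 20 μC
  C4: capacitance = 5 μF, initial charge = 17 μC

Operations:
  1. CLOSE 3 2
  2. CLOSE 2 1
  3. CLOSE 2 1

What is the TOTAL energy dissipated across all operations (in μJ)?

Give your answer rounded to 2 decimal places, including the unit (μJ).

Initial: C1(5μF, Q=18μC, V=3.60V), C2(3μF, Q=2μC, V=0.67V), C3(2μF, Q=20μC, V=10.00V), C4(5μF, Q=17μC, V=3.40V)
Op 1: CLOSE 3-2: Q_total=22.00, C_total=5.00, V=4.40; Q3=8.80, Q2=13.20; dissipated=52.267
Op 2: CLOSE 2-1: Q_total=31.20, C_total=8.00, V=3.90; Q2=11.70, Q1=19.50; dissipated=0.600
Op 3: CLOSE 2-1: Q_total=31.20, C_total=8.00, V=3.90; Q2=11.70, Q1=19.50; dissipated=0.000
Total dissipated: 52.867 μJ

Answer: 52.87 μJ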